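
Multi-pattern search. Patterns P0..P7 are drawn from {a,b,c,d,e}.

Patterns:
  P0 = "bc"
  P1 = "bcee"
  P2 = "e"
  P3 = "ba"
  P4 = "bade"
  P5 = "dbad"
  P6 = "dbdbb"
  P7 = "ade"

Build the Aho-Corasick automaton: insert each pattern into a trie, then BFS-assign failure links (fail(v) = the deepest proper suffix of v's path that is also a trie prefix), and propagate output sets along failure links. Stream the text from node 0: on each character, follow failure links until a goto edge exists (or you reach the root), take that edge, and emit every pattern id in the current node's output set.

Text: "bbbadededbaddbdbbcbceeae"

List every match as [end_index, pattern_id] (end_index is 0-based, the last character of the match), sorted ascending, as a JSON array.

Build:
Trie nodes:
  0='ε' goto a→16 b→1 d→9 e→5
  1='b' goto a→6 c→2
  2='bc' goto e→3  ←P0
  3='bce' goto e→4
  4='bcee' goto ·  ←P1
  5='e' goto ·  ←P2
  6='ba' goto d→7  ←P3
  7='bad' goto e→8
  8='bade' goto ·  ←P4
  9='d' goto b→10
  10='db' goto a→11 d→13
  11='dba' goto d→12
  12='dbad' goto ·  ←P5
  13='dbd' goto b→14
  14='dbdb' goto b→15
  15='dbdbb' goto ·  ←P6
  16='a' goto d→17
  17='ad' goto e→18
  18='ade' goto ·  ←P7

BFS fail/out derivation:
  n1('b'): parent n0 fail=0; on 'b' 0 → fail=0;  out ∅∪∅=∅
  n5('e'): parent n0 fail=0; on 'e' 0 → fail=0;  out {2}∪∅={2}
  n9('d'): parent n0 fail=0; on 'd' 0 → fail=0;  out ∅∪∅=∅
  n16('a'): parent n0 fail=0; on 'a' 0 → fail=0;  out ∅∪∅=∅
  n2('bc'): parent n1 fail=0; on 'c' 0 → fail=0;  out {0}∪∅={0}
  n6('ba'): parent n1 fail=0; on 'a' 0 → fail=16;  out {3}∪∅={3}
  n10('db'): parent n9 fail=0; on 'b' 0 → fail=1;  out ∅∪∅=∅
  n17('ad'): parent n16 fail=0; on 'd' 0 → fail=9;  out ∅∪∅=∅
  n3('bce'): parent n2 fail=0; on 'e' 0 → fail=5;  out ∅∪{2}={2}
  n7('bad'): parent n6 fail=16; on 'd' 16 → fail=17;  out ∅∪∅=∅
  n11('dba'): parent n10 fail=1; on 'a' 1 → fail=6;  out ∅∪{3}={3}
  n13('dbd'): parent n10 fail=1; on 'd' 1→0 → fail=9;  out ∅∪∅=∅
  n18('ade'): parent n17 fail=9; on 'e' 9→0 → fail=5;  out {7}∪{2}={2,7}
  n4('bcee'): parent n3 fail=5; on 'e' 5→0 → fail=5;  out {1}∪{2}={1,2}
  n8('bade'): parent n7 fail=17; on 'e' 17 → fail=18;  out {4}∪{2,7}={2,4,7}
  n12('dbad'): parent n11 fail=6; on 'd' 6 → fail=7;  out {5}∪∅={5}
  n14('dbdb'): parent n13 fail=9; on 'b' 9 → fail=10;  out ∅∪∅=∅
  n15('dbdbb'): parent n14 fail=10; on 'b' 10→1→0 → fail=1;  out {6}∪∅={6}

Text stream:
i=0 'b': node 0→1
i=1 'b': node 1→1 ·f
i=2 'b': node 1→1 ·f
i=3 'a': node 1→6  → match P3@[2:3]
i=4 'd': node 6→7
i=5 'e': node 7→8  → match P2@[5:5],P4@[2:5],P7@[3:5]
i=6 'd': node 8→9 ·f
i=7 'e': node 9→5 ·f  → match P2@[7:7]
i=8 'd': node 5→9 ·f
i=9 'b': node 9→10
i=10 'a': node 10→11  → match P3@[9:10]
i=11 'd': node 11→12  → match P5@[8:11]
i=12 'd': node 12→9 ·f
i=13 'b': node 9→10
i=14 'd': node 10→13
i=15 'b': node 13→14
i=16 'b': node 14→15  → match P6@[12:16]
i=17 'c': node 15→2 ·f  → match P0@[16:17]
i=18 'b': node 2→1 ·f
i=19 'c': node 1→2  → match P0@[18:19]
i=20 'e': node 2→3  → match P2@[20:20]
i=21 'e': node 3→4  → match P1@[18:21],P2@[21:21]
i=22 'a': node 4→16 ·f
i=23 'e': node 16→5 ·f  → match P2@[23:23]

All matches (sorted): [[3,3],[5,2],[5,4],[5,7],[7,2],[10,3],[11,5],[16,6],[17,0],[19,0],[20,2],[21,1],[21,2],[23,2]]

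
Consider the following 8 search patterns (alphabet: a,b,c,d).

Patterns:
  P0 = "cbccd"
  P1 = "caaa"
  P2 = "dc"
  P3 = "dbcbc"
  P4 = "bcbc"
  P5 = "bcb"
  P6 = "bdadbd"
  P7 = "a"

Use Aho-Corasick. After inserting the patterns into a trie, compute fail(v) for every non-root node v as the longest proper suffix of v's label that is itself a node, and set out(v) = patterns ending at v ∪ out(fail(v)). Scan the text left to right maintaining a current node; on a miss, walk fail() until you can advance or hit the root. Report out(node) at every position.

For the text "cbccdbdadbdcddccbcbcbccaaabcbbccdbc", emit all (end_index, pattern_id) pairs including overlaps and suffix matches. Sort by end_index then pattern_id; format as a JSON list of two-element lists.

Build automaton:
Trie nodes:
  0='ε' goto a→24 b→15 c→1 d→9
  1='c' goto a→6 b→2
  2='cb' goto c→3
  3='cbc' goto c→4
  4='cbcc' goto d→5
  5='cbccd' goto ·  ←P0
  6='ca' goto a→7
  7='caa' goto a→8
  8='caaa' goto ·  ←P1
  9='d' goto b→11 c→10
  10='dc' goto ·  ←P2
  11='db' goto c→12
  12='dbc' goto b→13
  13='dbcb' goto c→14
  14='dbcbc' goto ·  ←P3
  15='b' goto c→16 d→19
  16='bc' goto b→17
  17='bcb' goto c→18  ←P5
  18='bcbc' goto ·  ←P4
  19='bd' goto a→20
  20='bda' goto d→21
  21='bdad' goto b→22
  22='bdadb' goto d→23
  23='bdadbd' goto ·  ←P6
  24='a' goto ·  ←P7

Failure links (BFS by depth):
  n1('c'): parent n0 fail=0; on 'c' 0 → fail=0;  out ∅∪∅=∅
  n9('d'): parent n0 fail=0; on 'd' 0 → fail=0;  out ∅∪∅=∅
  n15('b'): parent n0 fail=0; on 'b' 0 → fail=0;  out ∅∪∅=∅
  n24('a'): parent n0 fail=0; on 'a' 0 → fail=0;  out {7}∪∅={7}
  n2('cb'): parent n1 fail=0; on 'b' 0 → fail=15;  out ∅∪∅=∅
  n6('ca'): parent n1 fail=0; on 'a' 0 → fail=24;  out ∅∪{7}={7}
  n10('dc'): parent n9 fail=0; on 'c' 0 → fail=1;  out {2}∪∅={2}
  n11('db'): parent n9 fail=0; on 'b' 0 → fail=15;  out ∅∪∅=∅
  n16('bc'): parent n15 fail=0; on 'c' 0 → fail=1;  out ∅∪∅=∅
  n19('bd'): parent n15 fail=0; on 'd' 0 → fail=9;  out ∅∪∅=∅
  n3('cbc'): parent n2 fail=15; on 'c' 15 → fail=16;  out ∅∪∅=∅
  n7('caa'): parent n6 fail=24; on 'a' 24→0 → fail=24;  out ∅∪{7}={7}
  n12('dbc'): parent n11 fail=15; on 'c' 15 → fail=16;  out ∅∪∅=∅
  n17('bcb'): parent n16 fail=1; on 'b' 1 → fail=2;  out {5}∪∅={5}
  n20('bda'): parent n19 fail=9; on 'a' 9→0 → fail=24;  out ∅∪{7}={7}
  n4('cbcc'): parent n3 fail=16; on 'c' 16→1→0 → fail=1;  out ∅∪∅=∅
  n8('caaa'): parent n7 fail=24; on 'a' 24→0 → fail=24;  out {1}∪{7}={1,7}
  n13('dbcb'): parent n12 fail=16; on 'b' 16 → fail=17;  out ∅∪{5}={5}
  n18('bcbc'): parent n17 fail=2; on 'c' 2 → fail=3;  out {4}∪∅={4}
  n21('bdad'): parent n20 fail=24; on 'd' 24→0 → fail=9;  out ∅∪∅=∅
  n5('cbccd'): parent n4 fail=1; on 'd' 1→0 → fail=9;  out {0}∪∅={0}
  n14('dbcbc'): parent n13 fail=17; on 'c' 17 → fail=18;  out {3}∪{4}={3,4}
  n22('bdadb'): parent n21 fail=9; on 'b' 9 → fail=11;  out ∅∪∅=∅
  n23('bdadbd'): parent n22 fail=11; on 'd' 11→15 → fail=19;  out {6}∪∅={6}

Run:
i=0 'c': node 0→1
i=1 'b': node 1→2
i=2 'c': node 2→3
i=3 'c': node 3→4
i=4 'd': node 4→5  ** P0@[0:4]
i=5 'b': node 5→11 ·f
i=6 'd': node 11→19 ·f
i=7 'a': node 19→20  ** P7@[7:7]
i=8 'd': node 20→21
i=9 'b': node 21→22
i=10 'd': node 22→23  ** P6@[5:10]
i=11 'c': node 23→10 ·f  ** P2@[10:11]
i=12 'd': node 10→9 ·f
i=13 'd': node 9→9 ·f
i=14 'c': node 9→10  ** P2@[13:14]
i=15 'c': node 10→1 ·f
i=16 'b': node 1→2
i=17 'c': node 2→3
i=18 'b': node 3→17 ·f  ** P5@[16:18]
i=19 'c': node 17→18  ** P4@[16:19]
i=20 'b': node 18→17 ·f  ** P5@[18:20]
i=21 'c': node 17→18  ** P4@[18:21]
i=22 'c': node 18→4 ·f
i=23 'a': node 4→6 ·f  ** P7@[23:23]
i=24 'a': node 6→7  ** P7@[24:24]
i=25 'a': node 7→8  ** P1@[22:25],P7@[25:25]
i=26 'b': node 8→15 ·f
i=27 'c': node 15→16
i=28 'b': node 16→17  ** P5@[26:28]
i=29 'b': node 17→15 ·f
i=30 'c': node 15→16
i=31 'c': node 16→1 ·f
i=32 'd': node 1→9 ·f
i=33 'b': node 9→11
i=34 'c': node 11→12

Matches: [[4,0],[7,7],[10,6],[11,2],[14,2],[18,5],[19,4],[20,5],[21,4],[23,7],[24,7],[25,1],[25,7],[28,5]]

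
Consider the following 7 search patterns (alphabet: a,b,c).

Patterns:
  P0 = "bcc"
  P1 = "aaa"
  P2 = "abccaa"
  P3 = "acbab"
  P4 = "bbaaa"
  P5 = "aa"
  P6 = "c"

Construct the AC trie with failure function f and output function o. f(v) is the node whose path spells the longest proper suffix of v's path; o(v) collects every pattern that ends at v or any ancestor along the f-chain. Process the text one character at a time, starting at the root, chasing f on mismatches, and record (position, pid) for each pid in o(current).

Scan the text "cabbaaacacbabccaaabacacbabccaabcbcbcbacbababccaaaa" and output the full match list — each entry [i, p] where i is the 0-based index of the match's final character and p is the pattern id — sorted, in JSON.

Build automaton:
Trie nodes:
  n0 'ε': a→4 b→1 c→20
  n1 'b': b→16 c→2
  n2 'bc': c→3
  n3 'bcc': ·  ←P0
  n4 'a': a→5 b→7 c→12
  n5 'aa': a→6  ←P5
  n6 'aaa': ·  ←P1
  n7 'ab': c→8
  n8 'abc': c→9
  n9 'abcc': a→10
  n10 'abcca': a→11
  n11 'abccaa': ·  ←P2
  n12 'ac': b→13
  n13 'acb': a→14
  n14 'acba': b→15
  n15 'acbab': ·  ←P3
  n16 'bb': a→17
  n17 'bba': a→18
  n18 'bbaa': a→19
  n19 'bbaaa': ·  ←P4
  n20 'c': ·  ←P6

BFS fail/out derivation:
  n1('b'): parent n0 fail=0; on 'b' 0 → fail=0;  out ∅∪∅=∅
  n4('a'): parent n0 fail=0; on 'a' 0 → fail=0;  out ∅∪∅=∅
  n20('c'): parent n0 fail=0; on 'c' 0 → fail=0;  out {6}∪∅={6}
  n2('bc'): parent n1 fail=0; on 'c' 0 → fail=20;  out ∅∪{6}={6}
  n5('aa'): parent n4 fail=0; on 'a' 0 → fail=4;  out {5}∪∅={5}
  n7('ab'): parent n4 fail=0; on 'b' 0 → fail=1;  out ∅∪∅=∅
  n12('ac'): parent n4 fail=0; on 'c' 0 → fail=20;  out ∅∪{6}={6}
  n16('bb'): parent n1 fail=0; on 'b' 0 → fail=1;  out ∅∪∅=∅
  n3('bcc'): parent n2 fail=20; on 'c' 20→0 → fail=20;  out {0}∪{6}={0,6}
  n6('aaa'): parent n5 fail=4; on 'a' 4 → fail=5;  out {1}∪{5}={1,5}
  n8('abc'): parent n7 fail=1; on 'c' 1 → fail=2;  out ∅∪{6}={6}
  n13('acb'): parent n12 fail=20; on 'b' 20→0 → fail=1;  out ∅∪∅=∅
  n17('bba'): parent n16 fail=1; on 'a' 1→0 → fail=4;  out ∅∪∅=∅
  n9('abcc'): parent n8 fail=2; on 'c' 2 → fail=3;  out ∅∪{0,6}={0,6}
  n14('acba'): parent n13 fail=1; on 'a' 1→0 → fail=4;  out ∅∪∅=∅
  n18('bbaa'): parent n17 fail=4; on 'a' 4 → fail=5;  out ∅∪{5}={5}
  n10('abcca'): parent n9 fail=3; on 'a' 3→20→0 → fail=4;  out ∅∪∅=∅
  n15('acbab'): parent n14 fail=4; on 'b' 4 → fail=7;  out {3}∪∅={3}
  n19('bbaaa'): parent n18 fail=5; on 'a' 5 → fail=6;  out {4}∪{1,5}={1,4,5}
  n11('abccaa'): parent n10 fail=4; on 'a' 4 → fail=5;  out {2}∪{5}={2,5}

Scan:
pos 0 'c': at 20  → match P6@[0:0]
pos 1 'a': at 4 ·f
pos 2 'b': at 7
pos 3 'b': at 16 ·f
pos 4 'a': at 17
pos 5 'a': at 18  → match P5@[4:5]
pos 6 'a': at 19  → match P1@[4:6],P4@[2:6],P5@[5:6]
pos 7 'c': at 12 ·f  → match P6@[7:7]
pos 8 'a': at 4 ·f
pos 9 'c': at 12  → match P6@[9:9]
pos 10 'b': at 13
pos 11 'a': at 14
pos 12 'b': at 15  → match P3@[8:12]
pos 13 'c': at 8 ·f  → match P6@[13:13]
pos 14 'c': at 9  → match P0@[12:14],P6@[14:14]
pos 15 'a': at 10
pos 16 'a': at 11  → match P2@[11:16],P5@[15:16]
pos 17 'a': at 6 ·f  → match P1@[15:17],P5@[16:17]
pos 18 'b': at 7 ·f
pos 19 'a': at 4 ·f
pos 20 'c': at 12  → match P6@[20:20]
pos 21 'a': at 4 ·f
pos 22 'c': at 12  → match P6@[22:22]
pos 23 'b': at 13
pos 24 'a': at 14
pos 25 'b': at 15  → match P3@[21:25]
pos 26 'c': at 8 ·f  → match P6@[26:26]
pos 27 'c': at 9  → match P0@[25:27],P6@[27:27]
pos 28 'a': at 10
pos 29 'a': at 11  → match P2@[24:29],P5@[28:29]
pos 30 'b': at 7 ·f
pos 31 'c': at 8  → match P6@[31:31]
pos 32 'b': at 1 ·f
pos 33 'c': at 2  → match P6@[33:33]
pos 34 'b': at 1 ·f
pos 35 'c': at 2  → match P6@[35:35]
pos 36 'b': at 1 ·f
pos 37 'a': at 4 ·f
pos 38 'c': at 12  → match P6@[38:38]
pos 39 'b': at 13
pos 40 'a': at 14
pos 41 'b': at 15  → match P3@[37:41]
pos 42 'a': at 4 ·f
pos 43 'b': at 7
pos 44 'c': at 8  → match P6@[44:44]
pos 45 'c': at 9  → match P0@[43:45],P6@[45:45]
pos 46 'a': at 10
pos 47 'a': at 11  → match P2@[42:47],P5@[46:47]
pos 48 'a': at 6 ·f  → match P1@[46:48],P5@[47:48]
pos 49 'a': at 6 ·f  → match P1@[47:49],P5@[48:49]

Result: [[0,6],[5,5],[6,1],[6,4],[6,5],[7,6],[9,6],[12,3],[13,6],[14,0],[14,6],[16,2],[16,5],[17,1],[17,5],[20,6],[22,6],[25,3],[26,6],[27,0],[27,6],[29,2],[29,5],[31,6],[33,6],[35,6],[38,6],[41,3],[44,6],[45,0],[45,6],[47,2],[47,5],[48,1],[48,5],[49,1],[49,5]]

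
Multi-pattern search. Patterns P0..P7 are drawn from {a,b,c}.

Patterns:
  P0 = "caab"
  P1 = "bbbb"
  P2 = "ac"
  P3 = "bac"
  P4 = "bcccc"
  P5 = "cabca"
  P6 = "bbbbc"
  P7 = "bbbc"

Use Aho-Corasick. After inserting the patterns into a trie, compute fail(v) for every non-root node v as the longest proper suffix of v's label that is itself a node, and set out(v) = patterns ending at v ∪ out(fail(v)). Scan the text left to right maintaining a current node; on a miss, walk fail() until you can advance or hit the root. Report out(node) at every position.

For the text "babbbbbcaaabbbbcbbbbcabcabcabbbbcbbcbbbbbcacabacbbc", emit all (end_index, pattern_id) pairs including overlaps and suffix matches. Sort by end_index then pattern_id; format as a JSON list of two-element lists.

Construct AC machine:
Trie nodes:
  n0 'ε': a→9 b→5 c→1
  n1 'c': a→2
  n2 'ca': a→3 b→17
  n3 'caa': b→4
  n4 'caab': ·  [P0 ends]
  n5 'b': a→11 b→6 c→13
  n6 'bb': b→7
  n7 'bbb': b→8 c→21
  n8 'bbbb': c→20  [P1 ends]
  n9 'a': c→10
  n10 'ac': ·  [P2 ends]
  n11 'ba': c→12
  n12 'bac': ·  [P3 ends]
  n13 'bc': c→14
  n14 'bcc': c→15
  n15 'bccc': c→16
  n16 'bcccc': ·  [P4 ends]
  n17 'cab': c→18
  n18 'cabc': a→19
  n19 'cabca': ·  [P5 ends]
  n20 'bbbbc': ·  [P6 ends]
  n21 'bbbc': ·  [P7 ends]

BFS fail/out derivation:
  fail(1) 'c': from fail(0)=0 chase 'c': 0 ⇒ 0;  out=∅∪out(0)=∅
  fail(5) 'b': from fail(0)=0 chase 'b': 0 ⇒ 0;  out=∅∪out(0)=∅
  fail(9) 'a': from fail(0)=0 chase 'a': 0 ⇒ 0;  out=∅∪out(0)=∅
  fail(2) 'ca': from fail(1)=0 chase 'a': 0 ⇒ 9;  out=∅∪out(9)=∅
  fail(6) 'bb': from fail(5)=0 chase 'b': 0 ⇒ 5;  out=∅∪out(5)=∅
  fail(10) 'ac': from fail(9)=0 chase 'c': 0 ⇒ 1;  out={2}∪out(1)={2}
  fail(11) 'ba': from fail(5)=0 chase 'a': 0 ⇒ 9;  out=∅∪out(9)=∅
  fail(13) 'bc': from fail(5)=0 chase 'c': 0 ⇒ 1;  out=∅∪out(1)=∅
  fail(3) 'caa': from fail(2)=9 chase 'a': 9→0 ⇒ 9;  out=∅∪out(9)=∅
  fail(7) 'bbb': from fail(6)=5 chase 'b': 5 ⇒ 6;  out=∅∪out(6)=∅
  fail(12) 'bac': from fail(11)=9 chase 'c': 9 ⇒ 10;  out={3}∪out(10)={2,3}
  fail(14) 'bcc': from fail(13)=1 chase 'c': 1→0 ⇒ 1;  out=∅∪out(1)=∅
  fail(17) 'cab': from fail(2)=9 chase 'b': 9→0 ⇒ 5;  out=∅∪out(5)=∅
  fail(4) 'caab': from fail(3)=9 chase 'b': 9→0 ⇒ 5;  out={0}∪out(5)={0}
  fail(8) 'bbbb': from fail(7)=6 chase 'b': 6 ⇒ 7;  out={1}∪out(7)={1}
  fail(15) 'bccc': from fail(14)=1 chase 'c': 1→0 ⇒ 1;  out=∅∪out(1)=∅
  fail(18) 'cabc': from fail(17)=5 chase 'c': 5 ⇒ 13;  out=∅∪out(13)=∅
  fail(21) 'bbbc': from fail(7)=6 chase 'c': 6→5 ⇒ 13;  out={7}∪out(13)={7}
  fail(16) 'bcccc': from fail(15)=1 chase 'c': 1→0 ⇒ 1;  out={4}∪out(1)={4}
  fail(19) 'cabca': from fail(18)=13 chase 'a': 13→1 ⇒ 2;  out={5}∪out(2)={5}
  fail(20) 'bbbbc': from fail(8)=7 chase 'c': 7 ⇒ 21;  out={6}∪out(21)={6,7}

Run:
i=0 'b': node 0→5
i=1 'a': node 5→11
i=2 'b': node 11→5 (via fail)
i=3 'b': node 5→6
i=4 'b': node 6→7
i=5 'b': node 7→8  ** P1@[2:5]
i=6 'b': node 8→8 (via fail)  ** P1@[3:6]
i=7 'c': node 8→20  ** P6@[3:7],P7@[4:7]
i=8 'a': node 20→2 (via fail)
i=9 'a': node 2→3
i=10 'a': node 3→9 (via fail)
i=11 'b': node 9→5 (via fail)
i=12 'b': node 5→6
i=13 'b': node 6→7
i=14 'b': node 7→8  ** P1@[11:14]
i=15 'c': node 8→20  ** P6@[11:15],P7@[12:15]
i=16 'b': node 20→5 (via fail)
i=17 'b': node 5→6
i=18 'b': node 6→7
i=19 'b': node 7→8  ** P1@[16:19]
i=20 'c': node 8→20  ** P6@[16:20],P7@[17:20]
i=21 'a': node 20→2 (via fail)
i=22 'b': node 2→17
i=23 'c': node 17→18
i=24 'a': node 18→19  ** P5@[20:24]
i=25 'b': node 19→17 (via fail)
i=26 'c': node 17→18
i=27 'a': node 18→19  ** P5@[23:27]
i=28 'b': node 19→17 (via fail)
i=29 'b': node 17→6 (via fail)
i=30 'b': node 6→7
i=31 'b': node 7→8  ** P1@[28:31]
i=32 'c': node 8→20  ** P6@[28:32],P7@[29:32]
i=33 'b': node 20→5 (via fail)
i=34 'b': node 5→6
i=35 'c': node 6→13 (via fail)
i=36 'b': node 13→5 (via fail)
i=37 'b': node 5→6
i=38 'b': node 6→7
i=39 'b': node 7→8  ** P1@[36:39]
i=40 'b': node 8→8 (via fail)  ** P1@[37:40]
i=41 'c': node 8→20  ** P6@[37:41],P7@[38:41]
i=42 'a': node 20→2 (via fail)
i=43 'c': node 2→10 (via fail)  ** P2@[42:43]
i=44 'a': node 10→2 (via fail)
i=45 'b': node 2→17
i=46 'a': node 17→11 (via fail)
i=47 'c': node 11→12  ** P2@[46:47],P3@[45:47]
i=48 'b': node 12→5 (via fail)
i=49 'b': node 5→6
i=50 'c': node 6→13 (via fail)

All matches (sorted): [[5,1],[6,1],[7,6],[7,7],[14,1],[15,6],[15,7],[19,1],[20,6],[20,7],[24,5],[27,5],[31,1],[32,6],[32,7],[39,1],[40,1],[41,6],[41,7],[43,2],[47,2],[47,3]]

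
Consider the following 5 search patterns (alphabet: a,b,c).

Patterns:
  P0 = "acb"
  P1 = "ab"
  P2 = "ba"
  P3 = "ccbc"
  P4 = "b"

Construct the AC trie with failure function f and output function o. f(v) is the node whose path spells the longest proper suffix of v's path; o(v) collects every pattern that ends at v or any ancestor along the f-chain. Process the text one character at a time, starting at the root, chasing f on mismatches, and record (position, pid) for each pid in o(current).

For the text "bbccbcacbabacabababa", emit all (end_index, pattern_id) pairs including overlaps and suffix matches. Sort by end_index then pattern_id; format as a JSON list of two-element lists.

Build:
Trie nodes:
  0='ε' goto a→1 b→5 c→7
  1='a' goto b→4 c→2
  2='ac' goto b→3
  3='acb' goto ·  [P0 ends]
  4='ab' goto ·  [P1 ends]
  5='b' goto a→6  [P4 ends]
  6='ba' goto ·  [P2 ends]
  7='c' goto c→8
  8='cc' goto b→9
  9='ccb' goto c→10
  10='ccbc' goto ·  [P3 ends]

Failure links (BFS by depth):
  fail(1) 'a': from fail(0)=0 chase 'a': 0 ⇒ 0;  out=∅∪out(0)=∅
  fail(5) 'b': from fail(0)=0 chase 'b': 0 ⇒ 0;  out={4}∪out(0)={4}
  fail(7) 'c': from fail(0)=0 chase 'c': 0 ⇒ 0;  out=∅∪out(0)=∅
  fail(2) 'ac': from fail(1)=0 chase 'c': 0 ⇒ 7;  out=∅∪out(7)=∅
  fail(4) 'ab': from fail(1)=0 chase 'b': 0 ⇒ 5;  out={1}∪out(5)={1,4}
  fail(6) 'ba': from fail(5)=0 chase 'a': 0 ⇒ 1;  out={2}∪out(1)={2}
  fail(8) 'cc': from fail(7)=0 chase 'c': 0 ⇒ 7;  out=∅∪out(7)=∅
  fail(3) 'acb': from fail(2)=7 chase 'b': 7→0 ⇒ 5;  out={0}∪out(5)={0,4}
  fail(9) 'ccb': from fail(8)=7 chase 'b': 7→0 ⇒ 5;  out=∅∪out(5)={4}
  fail(10) 'ccbc': from fail(9)=5 chase 'c': 5→0 ⇒ 7;  out={3}∪out(7)={3}

Scan:
pos 0 'b': at 5  emit P4@[0:0]
pos 1 'b': at 5 (fail-walked)  emit P4@[1:1]
pos 2 'c': at 7 (fail-walked)
pos 3 'c': at 8
pos 4 'b': at 9  emit P4@[4:4]
pos 5 'c': at 10  emit P3@[2:5]
pos 6 'a': at 1 (fail-walked)
pos 7 'c': at 2
pos 8 'b': at 3  emit P0@[6:8],P4@[8:8]
pos 9 'a': at 6 (fail-walked)  emit P2@[8:9]
pos 10 'b': at 4 (fail-walked)  emit P1@[9:10],P4@[10:10]
pos 11 'a': at 6 (fail-walked)  emit P2@[10:11]
pos 12 'c': at 2 (fail-walked)
pos 13 'a': at 1 (fail-walked)
pos 14 'b': at 4  emit P1@[13:14],P4@[14:14]
pos 15 'a': at 6 (fail-walked)  emit P2@[14:15]
pos 16 'b': at 4 (fail-walked)  emit P1@[15:16],P4@[16:16]
pos 17 'a': at 6 (fail-walked)  emit P2@[16:17]
pos 18 'b': at 4 (fail-walked)  emit P1@[17:18],P4@[18:18]
pos 19 'a': at 6 (fail-walked)  emit P2@[18:19]

Matches: [[0,4],[1,4],[4,4],[5,3],[8,0],[8,4],[9,2],[10,1],[10,4],[11,2],[14,1],[14,4],[15,2],[16,1],[16,4],[17,2],[18,1],[18,4],[19,2]]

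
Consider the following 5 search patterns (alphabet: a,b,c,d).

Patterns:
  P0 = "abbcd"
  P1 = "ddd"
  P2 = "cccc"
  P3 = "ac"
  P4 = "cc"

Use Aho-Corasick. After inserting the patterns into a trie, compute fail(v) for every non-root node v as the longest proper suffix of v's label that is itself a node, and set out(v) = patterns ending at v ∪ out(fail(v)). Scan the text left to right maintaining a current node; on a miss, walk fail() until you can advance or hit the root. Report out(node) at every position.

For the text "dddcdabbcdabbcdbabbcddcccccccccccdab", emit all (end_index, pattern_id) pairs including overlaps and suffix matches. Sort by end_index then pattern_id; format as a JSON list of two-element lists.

Build:
Trie (insert patterns):
  0='ε' goto a→1 c→9 d→6
  1='a' goto b→2 c→13
  2='ab' goto b→3
  3='abb' goto c→4
  4='abbc' goto d→5
  5='abbcd' goto ·  ←P0
  6='d' goto d→7
  7='dd' goto d→8
  8='ddd' goto ·  ←P1
  9='c' goto c→10
  10='cc' goto c→11  ←P4
  11='ccc' goto c→12
  12='cccc' goto ·  ←P2
  13='ac' goto ·  ←P3

BFS fail/out derivation:
  n1('a'): parent n0 fail=0; on 'a' 0 → fail=0;  out ∅∪∅=∅
  n6('d'): parent n0 fail=0; on 'd' 0 → fail=0;  out ∅∪∅=∅
  n9('c'): parent n0 fail=0; on 'c' 0 → fail=0;  out ∅∪∅=∅
  n2('ab'): parent n1 fail=0; on 'b' 0 → fail=0;  out ∅∪∅=∅
  n7('dd'): parent n6 fail=0; on 'd' 0 → fail=6;  out ∅∪∅=∅
  n10('cc'): parent n9 fail=0; on 'c' 0 → fail=9;  out {4}∪∅={4}
  n13('ac'): parent n1 fail=0; on 'c' 0 → fail=9;  out {3}∪∅={3}
  n3('abb'): parent n2 fail=0; on 'b' 0 → fail=0;  out ∅∪∅=∅
  n8('ddd'): parent n7 fail=6; on 'd' 6 → fail=7;  out {1}∪∅={1}
  n11('ccc'): parent n10 fail=9; on 'c' 9 → fail=10;  out ∅∪{4}={4}
  n4('abbc'): parent n3 fail=0; on 'c' 0 → fail=9;  out ∅∪∅=∅
  n12('cccc'): parent n11 fail=10; on 'c' 10 → fail=11;  out {2}∪{4}={2,4}
  n5('abbcd'): parent n4 fail=9; on 'd' 9→0 → fail=6;  out {0}∪∅={0}

Scan:
[0] read 'd'  n0⇒n6
[1] read 'd'  n6⇒n7
[2] read 'd'  n7⇒n8  emit P1@[0:2]
[3] read 'c'  n8⇒n9 (via fail)
[4] read 'd'  n9⇒n6 (via fail)
[5] read 'a'  n6⇒n1 (via fail)
[6] read 'b'  n1⇒n2
[7] read 'b'  n2⇒n3
[8] read 'c'  n3⇒n4
[9] read 'd'  n4⇒n5  emit P0@[5:9]
[10] read 'a'  n5⇒n1 (via fail)
[11] read 'b'  n1⇒n2
[12] read 'b'  n2⇒n3
[13] read 'c'  n3⇒n4
[14] read 'd'  n4⇒n5  emit P0@[10:14]
[15] read 'b'  n5⇒n0 (via fail)
[16] read 'a'  n0⇒n1
[17] read 'b'  n1⇒n2
[18] read 'b'  n2⇒n3
[19] read 'c'  n3⇒n4
[20] read 'd'  n4⇒n5  emit P0@[16:20]
[21] read 'd'  n5⇒n7 (via fail)
[22] read 'c'  n7⇒n9 (via fail)
[23] read 'c'  n9⇒n10  emit P4@[22:23]
[24] read 'c'  n10⇒n11  emit P4@[23:24]
[25] read 'c'  n11⇒n12  emit P2@[22:25],P4@[24:25]
[26] read 'c'  n12⇒n12 (via fail)  emit P2@[23:26],P4@[25:26]
[27] read 'c'  n12⇒n12 (via fail)  emit P2@[24:27],P4@[26:27]
[28] read 'c'  n12⇒n12 (via fail)  emit P2@[25:28],P4@[27:28]
[29] read 'c'  n12⇒n12 (via fail)  emit P2@[26:29],P4@[28:29]
[30] read 'c'  n12⇒n12 (via fail)  emit P2@[27:30],P4@[29:30]
[31] read 'c'  n12⇒n12 (via fail)  emit P2@[28:31],P4@[30:31]
[32] read 'c'  n12⇒n12 (via fail)  emit P2@[29:32],P4@[31:32]
[33] read 'd'  n12⇒n6 (via fail)
[34] read 'a'  n6⇒n1 (via fail)
[35] read 'b'  n1⇒n2

All matches (sorted): [[2,1],[9,0],[14,0],[20,0],[23,4],[24,4],[25,2],[25,4],[26,2],[26,4],[27,2],[27,4],[28,2],[28,4],[29,2],[29,4],[30,2],[30,4],[31,2],[31,4],[32,2],[32,4]]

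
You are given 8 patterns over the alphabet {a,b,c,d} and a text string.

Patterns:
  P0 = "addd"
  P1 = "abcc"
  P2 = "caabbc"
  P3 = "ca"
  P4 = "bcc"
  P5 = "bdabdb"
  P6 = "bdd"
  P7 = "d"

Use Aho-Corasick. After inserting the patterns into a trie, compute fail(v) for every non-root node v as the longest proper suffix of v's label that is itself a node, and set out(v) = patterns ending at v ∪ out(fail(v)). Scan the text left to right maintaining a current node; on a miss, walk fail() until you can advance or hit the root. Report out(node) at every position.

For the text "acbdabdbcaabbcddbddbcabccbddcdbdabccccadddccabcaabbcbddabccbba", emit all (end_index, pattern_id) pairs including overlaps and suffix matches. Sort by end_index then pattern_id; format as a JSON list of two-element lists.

Build automaton:
Trie (insert patterns):
  0='ε' goto a→1 b→14 c→8 d→23
  1='a' goto b→5 d→2
  2='ad' goto d→3
  3='add' goto d→4
  4='addd' goto ·  ←P0
  5='ab' goto c→6
  6='abc' goto c→7
  7='abcc' goto ·  ←P1
  8='c' goto a→9
  9='ca' goto a→10  ←P3
  10='caa' goto b→11
  11='caab' goto b→12
  12='caabb' goto c→13
  13='caabbc' goto ·  ←P2
  14='b' goto c→15 d→17
  15='bc' goto c→16
  16='bcc' goto ·  ←P4
  17='bd' goto a→18 d→22
  18='bda' goto b→19
  19='bdab' goto d→20
  20='bdabd' goto b→21
  21='bdabdb' goto ·  ←P5
  22='bdd' goto ·  ←P6
  23='d' goto ·  ←P7

BFS fail/out derivation:
  n1('a'): parent n0 fail=0; on 'a' 0 → fail=0;  out ∅∪∅=∅
  n8('c'): parent n0 fail=0; on 'c' 0 → fail=0;  out ∅∪∅=∅
  n14('b'): parent n0 fail=0; on 'b' 0 → fail=0;  out ∅∪∅=∅
  n23('d'): parent n0 fail=0; on 'd' 0 → fail=0;  out {7}∪∅={7}
  n2('ad'): parent n1 fail=0; on 'd' 0 → fail=23;  out ∅∪{7}={7}
  n5('ab'): parent n1 fail=0; on 'b' 0 → fail=14;  out ∅∪∅=∅
  n9('ca'): parent n8 fail=0; on 'a' 0 → fail=1;  out {3}∪∅={3}
  n15('bc'): parent n14 fail=0; on 'c' 0 → fail=8;  out ∅∪∅=∅
  n17('bd'): parent n14 fail=0; on 'd' 0 → fail=23;  out ∅∪{7}={7}
  n3('add'): parent n2 fail=23; on 'd' 23→0 → fail=23;  out ∅∪{7}={7}
  n6('abc'): parent n5 fail=14; on 'c' 14 → fail=15;  out ∅∪∅=∅
  n10('caa'): parent n9 fail=1; on 'a' 1→0 → fail=1;  out ∅∪∅=∅
  n16('bcc'): parent n15 fail=8; on 'c' 8→0 → fail=8;  out {4}∪∅={4}
  n18('bda'): parent n17 fail=23; on 'a' 23→0 → fail=1;  out ∅∪∅=∅
  n22('bdd'): parent n17 fail=23; on 'd' 23→0 → fail=23;  out {6}∪{7}={6,7}
  n4('addd'): parent n3 fail=23; on 'd' 23→0 → fail=23;  out {0}∪{7}={0,7}
  n7('abcc'): parent n6 fail=15; on 'c' 15 → fail=16;  out {1}∪{4}={1,4}
  n11('caab'): parent n10 fail=1; on 'b' 1 → fail=5;  out ∅∪∅=∅
  n19('bdab'): parent n18 fail=1; on 'b' 1 → fail=5;  out ∅∪∅=∅
  n12('caabb'): parent n11 fail=5; on 'b' 5→14→0 → fail=14;  out ∅∪∅=∅
  n20('bdabd'): parent n19 fail=5; on 'd' 5→14 → fail=17;  out ∅∪{7}={7}
  n13('caabbc'): parent n12 fail=14; on 'c' 14 → fail=15;  out {2}∪∅={2}
  n21('bdabdb'): parent n20 fail=17; on 'b' 17→23→0 → fail=14;  out {5}∪∅={5}

Run:
pos 0 'a': at 1
pos 1 'c': at 8 (via fail)
pos 2 'b': at 14 (via fail)
pos 3 'd': at 17  ** P7@[3:3]
pos 4 'a': at 18
pos 5 'b': at 19
pos 6 'd': at 20  ** P7@[6:6]
pos 7 'b': at 21  ** P5@[2:7]
pos 8 'c': at 15 (via fail)
pos 9 'a': at 9 (via fail)  ** P3@[8:9]
pos 10 'a': at 10
pos 11 'b': at 11
pos 12 'b': at 12
pos 13 'c': at 13  ** P2@[8:13]
pos 14 'd': at 23 (via fail)  ** P7@[14:14]
pos 15 'd': at 23 (via fail)  ** P7@[15:15]
pos 16 'b': at 14 (via fail)
pos 17 'd': at 17  ** P7@[17:17]
pos 18 'd': at 22  ** P6@[16:18],P7@[18:18]
pos 19 'b': at 14 (via fail)
pos 20 'c': at 15
pos 21 'a': at 9 (via fail)  ** P3@[20:21]
pos 22 'b': at 5 (via fail)
pos 23 'c': at 6
pos 24 'c': at 7  ** P1@[21:24],P4@[22:24]
pos 25 'b': at 14 (via fail)
pos 26 'd': at 17  ** P7@[26:26]
pos 27 'd': at 22  ** P6@[25:27],P7@[27:27]
pos 28 'c': at 8 (via fail)
pos 29 'd': at 23 (via fail)  ** P7@[29:29]
pos 30 'b': at 14 (via fail)
pos 31 'd': at 17  ** P7@[31:31]
pos 32 'a': at 18
pos 33 'b': at 19
pos 34 'c': at 6 (via fail)
pos 35 'c': at 7  ** P1@[32:35],P4@[33:35]
pos 36 'c': at 8 (via fail)
pos 37 'c': at 8 (via fail)
pos 38 'a': at 9  ** P3@[37:38]
pos 39 'd': at 2 (via fail)  ** P7@[39:39]
pos 40 'd': at 3  ** P7@[40:40]
pos 41 'd': at 4  ** P0@[38:41],P7@[41:41]
pos 42 'c': at 8 (via fail)
pos 43 'c': at 8 (via fail)
pos 44 'a': at 9  ** P3@[43:44]
pos 45 'b': at 5 (via fail)
pos 46 'c': at 6
pos 47 'a': at 9 (via fail)  ** P3@[46:47]
pos 48 'a': at 10
pos 49 'b': at 11
pos 50 'b': at 12
pos 51 'c': at 13  ** P2@[46:51]
pos 52 'b': at 14 (via fail)
pos 53 'd': at 17  ** P7@[53:53]
pos 54 'd': at 22  ** P6@[52:54],P7@[54:54]
pos 55 'a': at 1 (via fail)
pos 56 'b': at 5
pos 57 'c': at 6
pos 58 'c': at 7  ** P1@[55:58],P4@[56:58]
pos 59 'b': at 14 (via fail)
pos 60 'b': at 14 (via fail)
pos 61 'a': at 1 (via fail)

All matches (sorted): [[3,7],[6,7],[7,5],[9,3],[13,2],[14,7],[15,7],[17,7],[18,6],[18,7],[21,3],[24,1],[24,4],[26,7],[27,6],[27,7],[29,7],[31,7],[35,1],[35,4],[38,3],[39,7],[40,7],[41,0],[41,7],[44,3],[47,3],[51,2],[53,7],[54,6],[54,7],[58,1],[58,4]]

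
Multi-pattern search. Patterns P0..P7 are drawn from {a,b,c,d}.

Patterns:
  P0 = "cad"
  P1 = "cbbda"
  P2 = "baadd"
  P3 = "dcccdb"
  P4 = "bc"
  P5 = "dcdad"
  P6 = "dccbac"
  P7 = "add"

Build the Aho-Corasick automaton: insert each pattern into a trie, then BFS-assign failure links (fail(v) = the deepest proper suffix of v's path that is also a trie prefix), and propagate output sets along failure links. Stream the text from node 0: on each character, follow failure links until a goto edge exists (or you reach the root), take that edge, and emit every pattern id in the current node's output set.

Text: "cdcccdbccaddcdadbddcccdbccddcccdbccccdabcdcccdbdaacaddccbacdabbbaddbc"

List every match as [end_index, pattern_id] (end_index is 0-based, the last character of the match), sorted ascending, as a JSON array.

Construct AC machine:
Trie nodes:
  0='ε' goto a→26 b→8 c→1 d→13
  1='c' goto a→2 b→4
  2='ca' goto d→3
  3='cad' goto ·  [P0 ends]
  4='cb' goto b→5
  5='cbb' goto d→6
  6='cbbd' goto a→7
  7='cbbda' goto ·  [P1 ends]
  8='b' goto a→9 c→19
  9='ba' goto a→10
  10='baa' goto d→11
  11='baad' goto d→12
  12='baadd' goto ·  [P2 ends]
  13='d' goto c→14
  14='dc' goto c→15 d→20
  15='dcc' goto b→23 c→16
  16='dccc' goto d→17
  17='dcccd' goto b→18
  18='dcccdb' goto ·  [P3 ends]
  19='bc' goto ·  [P4 ends]
  20='dcd' goto a→21
  21='dcda' goto d→22
  22='dcdad' goto ·  [P5 ends]
  23='dccb' goto a→24
  24='dccba' goto c→25
  25='dccbac' goto ·  [P6 ends]
  26='a' goto d→27
  27='ad' goto d→28
  28='add' goto ·  [P7 ends]

Failure links (BFS by depth):
  n1('c'): parent n0 fail=0; on 'c' 0 → fail=0;  out ∅∪∅=∅
  n8('b'): parent n0 fail=0; on 'b' 0 → fail=0;  out ∅∪∅=∅
  n13('d'): parent n0 fail=0; on 'd' 0 → fail=0;  out ∅∪∅=∅
  n26('a'): parent n0 fail=0; on 'a' 0 → fail=0;  out ∅∪∅=∅
  n2('ca'): parent n1 fail=0; on 'a' 0 → fail=26;  out ∅∪∅=∅
  n4('cb'): parent n1 fail=0; on 'b' 0 → fail=8;  out ∅∪∅=∅
  n9('ba'): parent n8 fail=0; on 'a' 0 → fail=26;  out ∅∪∅=∅
  n14('dc'): parent n13 fail=0; on 'c' 0 → fail=1;  out ∅∪∅=∅
  n19('bc'): parent n8 fail=0; on 'c' 0 → fail=1;  out {4}∪∅={4}
  n27('ad'): parent n26 fail=0; on 'd' 0 → fail=13;  out ∅∪∅=∅
  n3('cad'): parent n2 fail=26; on 'd' 26 → fail=27;  out {0}∪∅={0}
  n5('cbb'): parent n4 fail=8; on 'b' 8→0 → fail=8;  out ∅∪∅=∅
  n10('baa'): parent n9 fail=26; on 'a' 26→0 → fail=26;  out ∅∪∅=∅
  n15('dcc'): parent n14 fail=1; on 'c' 1→0 → fail=1;  out ∅∪∅=∅
  n20('dcd'): parent n14 fail=1; on 'd' 1→0 → fail=13;  out ∅∪∅=∅
  n28('add'): parent n27 fail=13; on 'd' 13→0 → fail=13;  out {7}∪∅={7}
  n6('cbbd'): parent n5 fail=8; on 'd' 8→0 → fail=13;  out ∅∪∅=∅
  n11('baad'): parent n10 fail=26; on 'd' 26 → fail=27;  out ∅∪∅=∅
  n16('dccc'): parent n15 fail=1; on 'c' 1→0 → fail=1;  out ∅∪∅=∅
  n21('dcda'): parent n20 fail=13; on 'a' 13→0 → fail=26;  out ∅∪∅=∅
  n23('dccb'): parent n15 fail=1; on 'b' 1 → fail=4;  out ∅∪∅=∅
  n7('cbbda'): parent n6 fail=13; on 'a' 13→0 → fail=26;  out {1}∪∅={1}
  n12('baadd'): parent n11 fail=27; on 'd' 27 → fail=28;  out {2}∪{7}={2,7}
  n17('dcccd'): parent n16 fail=1; on 'd' 1→0 → fail=13;  out ∅∪∅=∅
  n22('dcdad'): parent n21 fail=26; on 'd' 26 → fail=27;  out {5}∪∅={5}
  n24('dccba'): parent n23 fail=4; on 'a' 4→8 → fail=9;  out ∅∪∅=∅
  n18('dcccdb'): parent n17 fail=13; on 'b' 13→0 → fail=8;  out {3}∪∅={3}
  n25('dccbac'): parent n24 fail=9; on 'c' 9→26→0 → fail=1;  out {6}∪∅={6}

Run:
i=0 'c': node 0→1
i=1 'd': node 1→13 (via fail)
i=2 'c': node 13→14
i=3 'c': node 14→15
i=4 'c': node 15→16
i=5 'd': node 16→17
i=6 'b': node 17→18  emit P3@[1:6]
i=7 'c': node 18→19 (via fail)  emit P4@[6:7]
i=8 'c': node 19→1 (via fail)
i=9 'a': node 1→2
i=10 'd': node 2→3  emit P0@[8:10]
i=11 'd': node 3→28 (via fail)  emit P7@[9:11]
i=12 'c': node 28→14 (via fail)
i=13 'd': node 14→20
i=14 'a': node 20→21
i=15 'd': node 21→22  emit P5@[11:15]
i=16 'b': node 22→8 (via fail)
i=17 'd': node 8→13 (via fail)
i=18 'd': node 13→13 (via fail)
i=19 'c': node 13→14
i=20 'c': node 14→15
i=21 'c': node 15→16
i=22 'd': node 16→17
i=23 'b': node 17→18  emit P3@[18:23]
i=24 'c': node 18→19 (via fail)  emit P4@[23:24]
i=25 'c': node 19→1 (via fail)
i=26 'd': node 1→13 (via fail)
i=27 'd': node 13→13 (via fail)
i=28 'c': node 13→14
i=29 'c': node 14→15
i=30 'c': node 15→16
i=31 'd': node 16→17
i=32 'b': node 17→18  emit P3@[27:32]
i=33 'c': node 18→19 (via fail)  emit P4@[32:33]
i=34 'c': node 19→1 (via fail)
i=35 'c': node 1→1 (via fail)
i=36 'c': node 1→1 (via fail)
i=37 'd': node 1→13 (via fail)
i=38 'a': node 13→26 (via fail)
i=39 'b': node 26→8 (via fail)
i=40 'c': node 8→19  emit P4@[39:40]
i=41 'd': node 19→13 (via fail)
i=42 'c': node 13→14
i=43 'c': node 14→15
i=44 'c': node 15→16
i=45 'd': node 16→17
i=46 'b': node 17→18  emit P3@[41:46]
i=47 'd': node 18→13 (via fail)
i=48 'a': node 13→26 (via fail)
i=49 'a': node 26→26 (via fail)
i=50 'c': node 26→1 (via fail)
i=51 'a': node 1→2
i=52 'd': node 2→3  emit P0@[50:52]
i=53 'd': node 3→28 (via fail)  emit P7@[51:53]
i=54 'c': node 28→14 (via fail)
i=55 'c': node 14→15
i=56 'b': node 15→23
i=57 'a': node 23→24
i=58 'c': node 24→25  emit P6@[53:58]
i=59 'd': node 25→13 (via fail)
i=60 'a': node 13→26 (via fail)
i=61 'b': node 26→8 (via fail)
i=62 'b': node 8→8 (via fail)
i=63 'b': node 8→8 (via fail)
i=64 'a': node 8→9
i=65 'd': node 9→27 (via fail)
i=66 'd': node 27→28  emit P7@[64:66]
i=67 'b': node 28→8 (via fail)
i=68 'c': node 8→19  emit P4@[67:68]

All matches (sorted): [[6,3],[7,4],[10,0],[11,7],[15,5],[23,3],[24,4],[32,3],[33,4],[40,4],[46,3],[52,0],[53,7],[58,6],[66,7],[68,4]]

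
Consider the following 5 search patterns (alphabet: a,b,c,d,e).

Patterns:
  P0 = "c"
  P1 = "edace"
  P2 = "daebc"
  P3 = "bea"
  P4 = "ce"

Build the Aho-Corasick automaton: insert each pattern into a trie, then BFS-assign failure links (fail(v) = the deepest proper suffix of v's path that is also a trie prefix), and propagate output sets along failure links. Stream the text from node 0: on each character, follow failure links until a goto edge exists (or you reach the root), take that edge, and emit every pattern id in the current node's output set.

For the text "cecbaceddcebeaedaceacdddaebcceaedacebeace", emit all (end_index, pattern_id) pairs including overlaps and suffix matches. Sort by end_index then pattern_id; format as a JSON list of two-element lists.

Build:
Trie (insert patterns):
  n0 'ε': b→12 c→1 d→7 e→2
  n1 'c': e→15  ←P0
  n2 'e': d→3
  n3 'ed': a→4
  n4 'eda': c→5
  n5 'edac': e→6
  n6 'edace': ·  ←P1
  n7 'd': a→8
  n8 'da': e→9
  n9 'dae': b→10
  n10 'daeb': c→11
  n11 'daebc': ·  ←P2
  n12 'b': e→13
  n13 'be': a→14
  n14 'bea': ·  ←P3
  n15 'ce': ·  ←P4

Failure links (BFS by depth):
  fail(1) 'c': from fail(0)=0 chase 'c': 0 ⇒ 0;  out={0}∪out(0)={0}
  fail(2) 'e': from fail(0)=0 chase 'e': 0 ⇒ 0;  out=∅∪out(0)=∅
  fail(7) 'd': from fail(0)=0 chase 'd': 0 ⇒ 0;  out=∅∪out(0)=∅
  fail(12) 'b': from fail(0)=0 chase 'b': 0 ⇒ 0;  out=∅∪out(0)=∅
  fail(3) 'ed': from fail(2)=0 chase 'd': 0 ⇒ 7;  out=∅∪out(7)=∅
  fail(8) 'da': from fail(7)=0 chase 'a': 0 ⇒ 0;  out=∅∪out(0)=∅
  fail(13) 'be': from fail(12)=0 chase 'e': 0 ⇒ 2;  out=∅∪out(2)=∅
  fail(15) 'ce': from fail(1)=0 chase 'e': 0 ⇒ 2;  out={4}∪out(2)={4}
  fail(4) 'eda': from fail(3)=7 chase 'a': 7 ⇒ 8;  out=∅∪out(8)=∅
  fail(9) 'dae': from fail(8)=0 chase 'e': 0 ⇒ 2;  out=∅∪out(2)=∅
  fail(14) 'bea': from fail(13)=2 chase 'a': 2→0 ⇒ 0;  out={3}∪out(0)={3}
  fail(5) 'edac': from fail(4)=8 chase 'c': 8→0 ⇒ 1;  out=∅∪out(1)={0}
  fail(10) 'daeb': from fail(9)=2 chase 'b': 2→0 ⇒ 12;  out=∅∪out(12)=∅
  fail(6) 'edace': from fail(5)=1 chase 'e': 1 ⇒ 15;  out={1}∪out(15)={1,4}
  fail(11) 'daebc': from fail(10)=12 chase 'c': 12→0 ⇒ 1;  out={2}∪out(1)={0,2}

Scan:
i=0 'c': node 0→1  emit P0@[0:0]
i=1 'e': node 1→15  emit P4@[0:1]
i=2 'c': node 15→1 (fail-walked)  emit P0@[2:2]
i=3 'b': node 1→12 (fail-walked)
i=4 'a': node 12→0 (fail-walked)
i=5 'c': node 0→1  emit P0@[5:5]
i=6 'e': node 1→15  emit P4@[5:6]
i=7 'd': node 15→3 (fail-walked)
i=8 'd': node 3→7 (fail-walked)
i=9 'c': node 7→1 (fail-walked)  emit P0@[9:9]
i=10 'e': node 1→15  emit P4@[9:10]
i=11 'b': node 15→12 (fail-walked)
i=12 'e': node 12→13
i=13 'a': node 13→14  emit P3@[11:13]
i=14 'e': node 14→2 (fail-walked)
i=15 'd': node 2→3
i=16 'a': node 3→4
i=17 'c': node 4→5  emit P0@[17:17]
i=18 'e': node 5→6  emit P1@[14:18],P4@[17:18]
i=19 'a': node 6→0 (fail-walked)
i=20 'c': node 0→1  emit P0@[20:20]
i=21 'd': node 1→7 (fail-walked)
i=22 'd': node 7→7 (fail-walked)
i=23 'd': node 7→7 (fail-walked)
i=24 'a': node 7→8
i=25 'e': node 8→9
i=26 'b': node 9→10
i=27 'c': node 10→11  emit P0@[27:27],P2@[23:27]
i=28 'c': node 11→1 (fail-walked)  emit P0@[28:28]
i=29 'e': node 1→15  emit P4@[28:29]
i=30 'a': node 15→0 (fail-walked)
i=31 'e': node 0→2
i=32 'd': node 2→3
i=33 'a': node 3→4
i=34 'c': node 4→5  emit P0@[34:34]
i=35 'e': node 5→6  emit P1@[31:35],P4@[34:35]
i=36 'b': node 6→12 (fail-walked)
i=37 'e': node 12→13
i=38 'a': node 13→14  emit P3@[36:38]
i=39 'c': node 14→1 (fail-walked)  emit P0@[39:39]
i=40 'e': node 1→15  emit P4@[39:40]

Matches: [[0,0],[1,4],[2,0],[5,0],[6,4],[9,0],[10,4],[13,3],[17,0],[18,1],[18,4],[20,0],[27,0],[27,2],[28,0],[29,4],[34,0],[35,1],[35,4],[38,3],[39,0],[40,4]]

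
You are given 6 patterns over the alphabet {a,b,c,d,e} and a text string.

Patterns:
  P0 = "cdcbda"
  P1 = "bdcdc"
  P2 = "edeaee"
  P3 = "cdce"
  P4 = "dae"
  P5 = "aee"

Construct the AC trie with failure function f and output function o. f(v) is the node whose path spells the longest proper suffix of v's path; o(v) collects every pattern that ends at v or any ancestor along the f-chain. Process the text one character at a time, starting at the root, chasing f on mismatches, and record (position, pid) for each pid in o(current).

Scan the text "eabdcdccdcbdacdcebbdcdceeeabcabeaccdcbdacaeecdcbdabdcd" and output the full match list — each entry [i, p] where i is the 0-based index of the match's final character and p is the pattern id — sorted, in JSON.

Build automaton:
Trie (insert patterns):
  0='ε' goto a→22 b→7 c→1 d→19 e→12
  1='c' goto d→2
  2='cd' goto c→3
  3='cdc' goto b→4 e→18
  4='cdcb' goto d→5
  5='cdcbd' goto a→6
  6='cdcbda' goto ·  [P0 ends]
  7='b' goto d→8
  8='bd' goto c→9
  9='bdc' goto d→10
  10='bdcd' goto c→11
  11='bdcdc' goto ·  [P1 ends]
  12='e' goto d→13
  13='ed' goto e→14
  14='ede' goto a→15
  15='edea' goto e→16
  16='edeae' goto e→17
  17='edeaee' goto ·  [P2 ends]
  18='cdce' goto ·  [P3 ends]
  19='d' goto a→20
  20='da' goto e→21
  21='dae' goto ·  [P4 ends]
  22='a' goto e→23
  23='ae' goto e→24
  24='aee' goto ·  [P5 ends]

BFS fail/out derivation:
  fail(1) 'c': from fail(0)=0 chase 'c': 0 ⇒ 0;  out=∅∪out(0)=∅
  fail(7) 'b': from fail(0)=0 chase 'b': 0 ⇒ 0;  out=∅∪out(0)=∅
  fail(12) 'e': from fail(0)=0 chase 'e': 0 ⇒ 0;  out=∅∪out(0)=∅
  fail(19) 'd': from fail(0)=0 chase 'd': 0 ⇒ 0;  out=∅∪out(0)=∅
  fail(22) 'a': from fail(0)=0 chase 'a': 0 ⇒ 0;  out=∅∪out(0)=∅
  fail(2) 'cd': from fail(1)=0 chase 'd': 0 ⇒ 19;  out=∅∪out(19)=∅
  fail(8) 'bd': from fail(7)=0 chase 'd': 0 ⇒ 19;  out=∅∪out(19)=∅
  fail(13) 'ed': from fail(12)=0 chase 'd': 0 ⇒ 19;  out=∅∪out(19)=∅
  fail(20) 'da': from fail(19)=0 chase 'a': 0 ⇒ 22;  out=∅∪out(22)=∅
  fail(23) 'ae': from fail(22)=0 chase 'e': 0 ⇒ 12;  out=∅∪out(12)=∅
  fail(3) 'cdc': from fail(2)=19 chase 'c': 19→0 ⇒ 1;  out=∅∪out(1)=∅
  fail(9) 'bdc': from fail(8)=19 chase 'c': 19→0 ⇒ 1;  out=∅∪out(1)=∅
  fail(14) 'ede': from fail(13)=19 chase 'e': 19→0 ⇒ 12;  out=∅∪out(12)=∅
  fail(21) 'dae': from fail(20)=22 chase 'e': 22 ⇒ 23;  out={4}∪out(23)={4}
  fail(24) 'aee': from fail(23)=12 chase 'e': 12→0 ⇒ 12;  out={5}∪out(12)={5}
  fail(4) 'cdcb': from fail(3)=1 chase 'b': 1→0 ⇒ 7;  out=∅∪out(7)=∅
  fail(10) 'bdcd': from fail(9)=1 chase 'd': 1 ⇒ 2;  out=∅∪out(2)=∅
  fail(15) 'edea': from fail(14)=12 chase 'a': 12→0 ⇒ 22;  out=∅∪out(22)=∅
  fail(18) 'cdce': from fail(3)=1 chase 'e': 1→0 ⇒ 12;  out={3}∪out(12)={3}
  fail(5) 'cdcbd': from fail(4)=7 chase 'd': 7 ⇒ 8;  out=∅∪out(8)=∅
  fail(11) 'bdcdc': from fail(10)=2 chase 'c': 2 ⇒ 3;  out={1}∪out(3)={1}
  fail(16) 'edeae': from fail(15)=22 chase 'e': 22 ⇒ 23;  out=∅∪out(23)=∅
  fail(6) 'cdcbda': from fail(5)=8 chase 'a': 8→19 ⇒ 20;  out={0}∪out(20)={0}
  fail(17) 'edeaee': from fail(16)=23 chase 'e': 23 ⇒ 24;  out={2}∪out(24)={2,5}

Run:
pos 0 'e': at 12
pos 1 'a': at 22 (via fail)
pos 2 'b': at 7 (via fail)
pos 3 'd': at 8
pos 4 'c': at 9
pos 5 'd': at 10
pos 6 'c': at 11  → match P1@[2:6]
pos 7 'c': at 1 (via fail)
pos 8 'd': at 2
pos 9 'c': at 3
pos 10 'b': at 4
pos 11 'd': at 5
pos 12 'a': at 6  → match P0@[7:12]
pos 13 'c': at 1 (via fail)
pos 14 'd': at 2
pos 15 'c': at 3
pos 16 'e': at 18  → match P3@[13:16]
pos 17 'b': at 7 (via fail)
pos 18 'b': at 7 (via fail)
pos 19 'd': at 8
pos 20 'c': at 9
pos 21 'd': at 10
pos 22 'c': at 11  → match P1@[18:22]
pos 23 'e': at 18 (via fail)  → match P3@[20:23]
pos 24 'e': at 12 (via fail)
pos 25 'e': at 12 (via fail)
pos 26 'a': at 22 (via fail)
pos 27 'b': at 7 (via fail)
pos 28 'c': at 1 (via fail)
pos 29 'a': at 22 (via fail)
pos 30 'b': at 7 (via fail)
pos 31 'e': at 12 (via fail)
pos 32 'a': at 22 (via fail)
pos 33 'c': at 1 (via fail)
pos 34 'c': at 1 (via fail)
pos 35 'd': at 2
pos 36 'c': at 3
pos 37 'b': at 4
pos 38 'd': at 5
pos 39 'a': at 6  → match P0@[34:39]
pos 40 'c': at 1 (via fail)
pos 41 'a': at 22 (via fail)
pos 42 'e': at 23
pos 43 'e': at 24  → match P5@[41:43]
pos 44 'c': at 1 (via fail)
pos 45 'd': at 2
pos 46 'c': at 3
pos 47 'b': at 4
pos 48 'd': at 5
pos 49 'a': at 6  → match P0@[44:49]
pos 50 'b': at 7 (via fail)
pos 51 'd': at 8
pos 52 'c': at 9
pos 53 'd': at 10

Result: [[6,1],[12,0],[16,3],[22,1],[23,3],[39,0],[43,5],[49,0]]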